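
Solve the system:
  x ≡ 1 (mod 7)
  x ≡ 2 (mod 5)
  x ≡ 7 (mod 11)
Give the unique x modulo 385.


Moduli 7, 5, 11 are pairwise coprime; by CRT there is a unique solution modulo M = 7 · 5 · 11 = 385.
Solve pairwise, accumulating the modulus:
  Start with x ≡ 1 (mod 7).
  Combine with x ≡ 2 (mod 5): since gcd(7, 5) = 1, we get a unique residue mod 35.
    Write x = 1 + 7·t and substitute into x ≡ 2 (mod 5): 7·t ≡ 2 − 1 = 1 (mod 5).
    Reduce coefficients mod 5: 2·t ≡ 1 (mod 5).
    The inverse of 2 mod 5 is 3 (since 2·3 = 6 = 1·5 + 1), so t ≡ 3·1 = 3 ≡ 3 (mod 5).
    Then x = 1 + 7·3 = 22, valid modulo lcm(7, 5) = 35: x ≡ 22 (mod 35).
  Combine with x ≡ 7 (mod 11): since gcd(35, 11) = 1, we get a unique residue mod 385.
    Write x = 22 + 35·t and substitute into x ≡ 7 (mod 11): 35·t ≡ 7 − 22 = -15 (mod 11).
    Reduce coefficients mod 11: 2·t ≡ 7 (mod 11).
    The inverse of 2 mod 11 is 6 (since 2·6 = 12 = 1·11 + 1), so t ≡ 6·7 = 42 ≡ 9 (mod 11).
    Then x = 22 + 35·9 = 337, valid modulo lcm(35, 11) = 385: x ≡ 337 (mod 385).
Verify: 337 mod 7 = 1 ✓, 337 mod 5 = 2 ✓, 337 mod 11 = 7 ✓.

x ≡ 337 (mod 385).


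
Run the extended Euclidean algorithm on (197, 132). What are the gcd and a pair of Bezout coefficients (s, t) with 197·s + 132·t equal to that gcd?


Euclidean algorithm on (197, 132) — divide until remainder is 0:
  197 = 1 · 132 + 65
  132 = 2 · 65 + 2
  65 = 32 · 2 + 1
  2 = 2 · 1 + 0
gcd(197, 132) = 1.
Track Bezout coefficients alongside the remainders: start with r₀ = 197 = a·1 + b·0 (s = 1, t = 0) and r₁ = 132 = a·0 + b·1 (s = 0, t = 1); each new remainder r_{k+1} = r_{k-1} − q_k·r_k inherits s_{k+1} = s_{k-1} − q_k·s_k, t_{k+1} = t_{k-1} − q_k·t_k, so r_k = a·s_k + b·t_k at every step:
  q = 1: r = 65, s = 1 − 1·0 = 1, t = 0 − 1·1 = -1  (check: 197·1 + 132·(-1) = 65)
  q = 2: r = 2, s = 0 − 2·1 = -2, t = 1 − 2·(-1) = 3  (check: 197·(-2) + 132·3 = 2)
  q = 32: r = 1, s = 1 − 32·(-2) = 65, t = -1 − 32·3 = -97  (check: 197·65 + 132·(-97) = 1)
The row with r = 1 (the gcd) gives the Bezout coefficients s = 65, t = -97.
Result: 197 · (65) + 132 · (-97) = 1.

gcd(197, 132) = 1; s = 65, t = -97 (check: 197·65 + 132·(-97) = 1).


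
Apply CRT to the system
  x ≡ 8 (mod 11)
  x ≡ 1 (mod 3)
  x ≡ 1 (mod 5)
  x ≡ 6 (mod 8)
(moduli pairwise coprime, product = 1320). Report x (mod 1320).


Product of moduli M = 11 · 3 · 5 · 8 = 1320.
Merge one congruence at a time:
  Start: x ≡ 8 (mod 11).
  Combine with x ≡ 1 (mod 3); new modulus lcm = 33.
    Write x = 8 + 11·t and substitute into x ≡ 1 (mod 3): 11·t ≡ 1 − 8 = -7 (mod 3).
    Reduce coefficients mod 3: 2·t ≡ 2 (mod 3).
    The inverse of 2 mod 3 is 2 (since 2·2 = 4 = 1·3 + 1), so t ≡ 2·2 = 4 ≡ 1 (mod 3).
    Then x = 8 + 11·1 = 19, valid modulo lcm(11, 3) = 33: x ≡ 19 (mod 33).
  Combine with x ≡ 1 (mod 5); new modulus lcm = 165.
    Write x = 19 + 33·t and substitute into x ≡ 1 (mod 5): 33·t ≡ 1 − 19 = -18 (mod 5).
    Reduce coefficients mod 5: 3·t ≡ 2 (mod 5).
    The inverse of 3 mod 5 is 2 (since 3·2 = 6 = 1·5 + 1), so t ≡ 2·2 = 4 ≡ 4 (mod 5).
    Then x = 19 + 33·4 = 151, valid modulo lcm(33, 5) = 165: x ≡ 151 (mod 165).
  Combine with x ≡ 6 (mod 8); new modulus lcm = 1320.
    Write x = 151 + 165·t and substitute into x ≡ 6 (mod 8): 165·t ≡ 6 − 151 = -145 (mod 8).
    Reduce coefficients mod 8: 5·t ≡ 7 (mod 8).
    The inverse of 5 mod 8 is 5 (since 5·5 = 25 = 3·8 + 1), so t ≡ 5·7 = 35 ≡ 3 (mod 8).
    Then x = 151 + 165·3 = 646, valid modulo lcm(165, 8) = 1320: x ≡ 646 (mod 1320).
Verify against each original: 646 mod 11 = 8, 646 mod 3 = 1, 646 mod 5 = 1, 646 mod 8 = 6.

x ≡ 646 (mod 1320).


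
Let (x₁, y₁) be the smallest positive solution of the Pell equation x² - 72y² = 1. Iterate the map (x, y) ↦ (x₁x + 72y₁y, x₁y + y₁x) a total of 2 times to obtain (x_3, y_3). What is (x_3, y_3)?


Step 1: Find the fundamental solution (x₁, y₁) of x² - 72y² = 1.
  Expand √72 as a continued fraction. a₀ = ⌊√72⌋ = 8; iterate m_{k+1} = d_k·a_k − m_k, d_{k+1} = (72 − m_{k+1}²)/d_k, a_{k+1} = ⌊(a₀ + m_{k+1})/d_{k+1}⌋ (starting m₀ = 0, d₀ = 1), with convergents p_k = a_k·p_{k-1} + p_{k-2}, q_k = a_k·q_{k-1} + q_{k-2} (p₋₁ = 1, q₋₁ = 0):
  k = 0: a₀ = 8; p₀/q₀ = 8/1; p₀² − 72·q₀² = 64 − 72 = -8.
  k = 1: m = 8, d = 8, a = ⌊(8 + 8)/8⌋ = 2; p/q = (2·8 + 1)/(2·1 + 0) = 17/2; p² − 72·q² = 289 − 288 = 1.
  The first convergent with p² − 72·q² = 1 gives the fundamental solution (x₁, y₁) = (17, 2).
Step 2: Apply the recurrence (x_{n+1}, y_{n+1}) = (x₁x_n + 72y₁y_n, x₁y_n + y₁x_n) repeatedly.
  From (x_1, y_1) = (17, 2): x_2 = 17·17 + 72·2·2 = 577; y_2 = 17·2 + 2·17 = 68.
  From (x_2, y_2) = (577, 68): x_3 = 17·577 + 72·2·68 = 19601; y_3 = 17·68 + 2·577 = 2310.
Step 3: Verify x_3² - 72·y_3² = 384199201 - 384199200 = 1 (should be 1). ✓

(x_1, y_1) = (17, 2); (x_3, y_3) = (19601, 2310).


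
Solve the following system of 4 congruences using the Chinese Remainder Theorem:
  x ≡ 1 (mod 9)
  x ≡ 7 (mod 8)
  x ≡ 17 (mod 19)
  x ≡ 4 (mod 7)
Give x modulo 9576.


Product of moduli M = 9 · 8 · 19 · 7 = 9576.
Merge one congruence at a time:
  Start: x ≡ 1 (mod 9).
  Combine with x ≡ 7 (mod 8); new modulus lcm = 72.
    Write x = 1 + 9·t and substitute into x ≡ 7 (mod 8): 9·t ≡ 7 − 1 = 6 (mod 8).
    Reduce coefficients mod 8: 1·t ≡ 6 (mod 8).
    So t ≡ 6 (mod 8).
    Then x = 1 + 9·6 = 55, valid modulo lcm(9, 8) = 72: x ≡ 55 (mod 72).
  Combine with x ≡ 17 (mod 19); new modulus lcm = 1368.
    Write x = 55 + 72·t and substitute into x ≡ 17 (mod 19): 72·t ≡ 17 − 55 = -38 (mod 19).
    Reduce coefficients mod 19: 15·t ≡ 0 (mod 19).
    The inverse of 15 mod 19 is 14 (since 15·14 = 210 = 11·19 + 1), so t ≡ 14·0 = 0 ≡ 0 (mod 19).
    Then x = 55 + 72·0 = 55, valid modulo lcm(72, 19) = 1368: x ≡ 55 (mod 1368).
  Combine with x ≡ 4 (mod 7); new modulus lcm = 9576.
    Write x = 55 + 1368·t and substitute into x ≡ 4 (mod 7): 1368·t ≡ 4 − 55 = -51 (mod 7).
    Reduce coefficients mod 7: 3·t ≡ 5 (mod 7).
    The inverse of 3 mod 7 is 5 (since 3·5 = 15 = 2·7 + 1), so t ≡ 5·5 = 25 ≡ 4 (mod 7).
    Then x = 55 + 1368·4 = 5527, valid modulo lcm(1368, 7) = 9576: x ≡ 5527 (mod 9576).
Verify against each original: 5527 mod 9 = 1, 5527 mod 8 = 7, 5527 mod 19 = 17, 5527 mod 7 = 4.

x ≡ 5527 (mod 9576).


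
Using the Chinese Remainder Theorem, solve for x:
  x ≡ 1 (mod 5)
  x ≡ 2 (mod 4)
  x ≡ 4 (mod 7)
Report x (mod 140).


Moduli 5, 4, 7 are pairwise coprime; by CRT there is a unique solution modulo M = 5 · 4 · 7 = 140.
Solve pairwise, accumulating the modulus:
  Start with x ≡ 1 (mod 5).
  Combine with x ≡ 2 (mod 4): since gcd(5, 4) = 1, we get a unique residue mod 20.
    Write x = 1 + 5·t and substitute into x ≡ 2 (mod 4): 5·t ≡ 2 − 1 = 1 (mod 4).
    Reduce coefficients mod 4: 1·t ≡ 1 (mod 4).
    So t ≡ 1 (mod 4).
    Then x = 1 + 5·1 = 6, valid modulo lcm(5, 4) = 20: x ≡ 6 (mod 20).
  Combine with x ≡ 4 (mod 7): since gcd(20, 7) = 1, we get a unique residue mod 140.
    Write x = 6 + 20·t and substitute into x ≡ 4 (mod 7): 20·t ≡ 4 − 6 = -2 (mod 7).
    Reduce coefficients mod 7: 6·t ≡ 5 (mod 7).
    The inverse of 6 mod 7 is 6 (since 6·6 = 36 = 5·7 + 1), so t ≡ 6·5 = 30 ≡ 2 (mod 7).
    Then x = 6 + 20·2 = 46, valid modulo lcm(20, 7) = 140: x ≡ 46 (mod 140).
Verify: 46 mod 5 = 1 ✓, 46 mod 4 = 2 ✓, 46 mod 7 = 4 ✓.

x ≡ 46 (mod 140).


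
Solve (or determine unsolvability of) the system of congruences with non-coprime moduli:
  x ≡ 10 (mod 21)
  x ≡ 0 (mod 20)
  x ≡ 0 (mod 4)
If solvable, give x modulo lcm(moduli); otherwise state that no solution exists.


Moduli 21, 20, 4 are not pairwise coprime, so CRT works modulo lcm(m_i) when all pairwise compatibility conditions hold.
Pairwise compatibility: gcd(m_i, m_j) must divide a_i - a_j for every pair.
Merge one congruence at a time:
  Start: x ≡ 10 (mod 21).
  Combine with x ≡ 0 (mod 20): gcd(21, 20) = 1; 0 - 10 = -10, which IS divisible by 1, so compatible.
    Write x = 10 + 21·t and substitute into x ≡ 0 (mod 20): 21·t ≡ 0 − 10 = -10 (mod 20).
    Reduce coefficients mod 20: 1·t ≡ 10 (mod 20).
    So t ≡ 10 (mod 20).
    Then x = 10 + 21·10 = 220, valid modulo lcm(21, 20) = 420: x ≡ 220 (mod 420).
  Combine with x ≡ 0 (mod 4): gcd(420, 4) = 4; 0 - 220 = -220, which IS divisible by 4, so compatible.
    Write x = 220 + 420·t and substitute into x ≡ 0 (mod 4): 420·t ≡ 0 − 220 = -220 (mod 4).
    Divide the congruence (and modulus) by g = 4: 105·t ≡ -55 (mod 1).
    Modulo 1 every t works; take t = 0.
    Then x = 220 + 420·0 = 220, valid modulo lcm(420, 4) = 420: x ≡ 220 (mod 420).
Verify: 220 mod 21 = 10, 220 mod 20 = 0, 220 mod 4 = 0.

x ≡ 220 (mod 420).


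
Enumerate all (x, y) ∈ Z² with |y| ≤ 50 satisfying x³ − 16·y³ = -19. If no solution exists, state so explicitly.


The equation is x³ - 16y³ = -19. For fixed y, x³ = 16·y³ − 19, so a solution requires the RHS to be a perfect cube.
Strategy: iterate y from -50 to 50, compute RHS = 16·y³ − 19, and check whether it is a (positive or negative) perfect cube.
Check small values of y:
  y = 0: RHS = -19 is not a perfect cube.
  y = 1: RHS = -3 is not a perfect cube.
  y = -1: RHS = -35 is not a perfect cube.
  y = 2: RHS = 109 is not a perfect cube.
  y = -2: RHS = -147 is not a perfect cube.
  y = 3: RHS = 413 is not a perfect cube.
  y = -3: RHS = -451 is not a perfect cube.
Continuing the search up to |y| = 50 finds no solutions either.
No (x, y) in the scanned range satisfies the equation.

No integer solutions with |y| ≤ 50.


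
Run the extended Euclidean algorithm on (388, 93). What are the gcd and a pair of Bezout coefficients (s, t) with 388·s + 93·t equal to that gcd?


Euclidean algorithm on (388, 93) — divide until remainder is 0:
  388 = 4 · 93 + 16
  93 = 5 · 16 + 13
  16 = 1 · 13 + 3
  13 = 4 · 3 + 1
  3 = 3 · 1 + 0
gcd(388, 93) = 1.
Track Bezout coefficients alongside the remainders: start with r₀ = 388 = a·1 + b·0 (s = 1, t = 0) and r₁ = 93 = a·0 + b·1 (s = 0, t = 1); each new remainder r_{k+1} = r_{k-1} − q_k·r_k inherits s_{k+1} = s_{k-1} − q_k·s_k, t_{k+1} = t_{k-1} − q_k·t_k, so r_k = a·s_k + b·t_k at every step:
  q = 4: r = 16, s = 1 − 4·0 = 1, t = 0 − 4·1 = -4  (check: 388·1 + 93·(-4) = 16)
  q = 5: r = 13, s = 0 − 5·1 = -5, t = 1 − 5·(-4) = 21  (check: 388·(-5) + 93·21 = 13)
  q = 1: r = 3, s = 1 − 1·(-5) = 6, t = -4 − 1·21 = -25  (check: 388·6 + 93·(-25) = 3)
  q = 4: r = 1, s = -5 − 4·6 = -29, t = 21 − 4·(-25) = 121  (check: 388·(-29) + 93·121 = 1)
The row with r = 1 (the gcd) gives the Bezout coefficients s = -29, t = 121.
Result: 388 · (-29) + 93 · (121) = 1.

gcd(388, 93) = 1; s = -29, t = 121 (check: 388·(-29) + 93·121 = 1).


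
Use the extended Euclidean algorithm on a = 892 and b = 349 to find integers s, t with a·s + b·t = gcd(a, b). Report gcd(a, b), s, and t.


Euclidean algorithm on (892, 349) — divide until remainder is 0:
  892 = 2 · 349 + 194
  349 = 1 · 194 + 155
  194 = 1 · 155 + 39
  155 = 3 · 39 + 38
  39 = 1 · 38 + 1
  38 = 38 · 1 + 0
gcd(892, 349) = 1.
Track Bezout coefficients alongside the remainders: start with r₀ = 892 = a·1 + b·0 (s = 1, t = 0) and r₁ = 349 = a·0 + b·1 (s = 0, t = 1); each new remainder r_{k+1} = r_{k-1} − q_k·r_k inherits s_{k+1} = s_{k-1} − q_k·s_k, t_{k+1} = t_{k-1} − q_k·t_k, so r_k = a·s_k + b·t_k at every step:
  q = 2: r = 194, s = 1 − 2·0 = 1, t = 0 − 2·1 = -2  (check: 892·1 + 349·(-2) = 194)
  q = 1: r = 155, s = 0 − 1·1 = -1, t = 1 − 1·(-2) = 3  (check: 892·(-1) + 349·3 = 155)
  q = 1: r = 39, s = 1 − 1·(-1) = 2, t = -2 − 1·3 = -5  (check: 892·2 + 349·(-5) = 39)
  q = 3: r = 38, s = -1 − 3·2 = -7, t = 3 − 3·(-5) = 18  (check: 892·(-7) + 349·18 = 38)
  q = 1: r = 1, s = 2 − 1·(-7) = 9, t = -5 − 1·18 = -23  (check: 892·9 + 349·(-23) = 1)
The row with r = 1 (the gcd) gives the Bezout coefficients s = 9, t = -23.
Result: 892 · (9) + 349 · (-23) = 1.

gcd(892, 349) = 1; s = 9, t = -23 (check: 892·9 + 349·(-23) = 1).


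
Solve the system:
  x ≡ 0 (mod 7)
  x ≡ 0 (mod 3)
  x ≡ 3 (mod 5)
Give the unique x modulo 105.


Moduli 7, 3, 5 are pairwise coprime; by CRT there is a unique solution modulo M = 7 · 3 · 5 = 105.
Solve pairwise, accumulating the modulus:
  Start with x ≡ 0 (mod 7).
  Combine with x ≡ 0 (mod 3): since gcd(7, 3) = 1, we get a unique residue mod 21.
    Write x = 0 + 7·t and substitute into x ≡ 0 (mod 3): 7·t ≡ 0 − 0 = 0 (mod 3).
    Reduce coefficients mod 3: 1·t ≡ 0 (mod 3).
    So t ≡ 0 (mod 3).
    Then x = 0 + 7·0 = 0, valid modulo lcm(7, 3) = 21: x ≡ 0 (mod 21).
  Combine with x ≡ 3 (mod 5): since gcd(21, 5) = 1, we get a unique residue mod 105.
    Write x = 0 + 21·t and substitute into x ≡ 3 (mod 5): 21·t ≡ 3 − 0 = 3 (mod 5).
    Reduce coefficients mod 5: 1·t ≡ 3 (mod 5).
    So t ≡ 3 (mod 5).
    Then x = 0 + 21·3 = 63, valid modulo lcm(21, 5) = 105: x ≡ 63 (mod 105).
Verify: 63 mod 7 = 0 ✓, 63 mod 3 = 0 ✓, 63 mod 5 = 3 ✓.

x ≡ 63 (mod 105).


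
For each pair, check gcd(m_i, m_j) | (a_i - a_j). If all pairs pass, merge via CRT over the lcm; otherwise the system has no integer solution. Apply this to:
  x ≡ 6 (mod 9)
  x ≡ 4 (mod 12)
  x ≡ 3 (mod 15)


Moduli 9, 12, 15 are not pairwise coprime, so CRT works modulo lcm(m_i) when all pairwise compatibility conditions hold.
Pairwise compatibility: gcd(m_i, m_j) must divide a_i - a_j for every pair.
Merge one congruence at a time:
  Start: x ≡ 6 (mod 9).
  Combine with x ≡ 4 (mod 12): gcd(9, 12) = 3, and 4 - 6 = -2 is NOT divisible by 3.
    ⇒ system is inconsistent (no integer solution).

No solution (the system is inconsistent).


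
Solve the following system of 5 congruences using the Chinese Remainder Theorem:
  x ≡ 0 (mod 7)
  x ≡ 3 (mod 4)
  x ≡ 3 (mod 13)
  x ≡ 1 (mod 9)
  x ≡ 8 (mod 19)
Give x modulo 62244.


Product of moduli M = 7 · 4 · 13 · 9 · 19 = 62244.
Merge one congruence at a time:
  Start: x ≡ 0 (mod 7).
  Combine with x ≡ 3 (mod 4); new modulus lcm = 28.
    Write x = 0 + 7·t and substitute into x ≡ 3 (mod 4): 7·t ≡ 3 − 0 = 3 (mod 4).
    Reduce coefficients mod 4: 3·t ≡ 3 (mod 4).
    The inverse of 3 mod 4 is 3 (since 3·3 = 9 = 2·4 + 1), so t ≡ 3·3 = 9 ≡ 1 (mod 4).
    Then x = 0 + 7·1 = 7, valid modulo lcm(7, 4) = 28: x ≡ 7 (mod 28).
  Combine with x ≡ 3 (mod 13); new modulus lcm = 364.
    Write x = 7 + 28·t and substitute into x ≡ 3 (mod 13): 28·t ≡ 3 − 7 = -4 (mod 13).
    Reduce coefficients mod 13: 2·t ≡ 9 (mod 13).
    The inverse of 2 mod 13 is 7 (since 2·7 = 14 = 1·13 + 1), so t ≡ 7·9 = 63 ≡ 11 (mod 13).
    Then x = 7 + 28·11 = 315, valid modulo lcm(28, 13) = 364: x ≡ 315 (mod 364).
  Combine with x ≡ 1 (mod 9); new modulus lcm = 3276.
    Write x = 315 + 364·t and substitute into x ≡ 1 (mod 9): 364·t ≡ 1 − 315 = -314 (mod 9).
    Reduce coefficients mod 9: 4·t ≡ 1 (mod 9).
    The inverse of 4 mod 9 is 7 (since 4·7 = 28 = 3·9 + 1), so t ≡ 7·1 = 7 ≡ 7 (mod 9).
    Then x = 315 + 364·7 = 2863, valid modulo lcm(364, 9) = 3276: x ≡ 2863 (mod 3276).
  Combine with x ≡ 8 (mod 19); new modulus lcm = 62244.
    Write x = 2863 + 3276·t and substitute into x ≡ 8 (mod 19): 3276·t ≡ 8 − 2863 = -2855 (mod 19).
    Reduce coefficients mod 19: 8·t ≡ 14 (mod 19).
    The inverse of 8 mod 19 is 12 (since 8·12 = 96 = 5·19 + 1), so t ≡ 12·14 = 168 ≡ 16 (mod 19).
    Then x = 2863 + 3276·16 = 55279, valid modulo lcm(3276, 19) = 62244: x ≡ 55279 (mod 62244).
Verify against each original: 55279 mod 7 = 0, 55279 mod 4 = 3, 55279 mod 13 = 3, 55279 mod 9 = 1, 55279 mod 19 = 8.

x ≡ 55279 (mod 62244).


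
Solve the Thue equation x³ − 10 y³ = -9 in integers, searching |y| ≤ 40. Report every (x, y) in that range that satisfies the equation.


The equation is x³ - 10y³ = -9. For fixed y, x³ = 10·y³ − 9, so a solution requires the RHS to be a perfect cube.
Strategy: iterate y from -40 to 40, compute RHS = 10·y³ − 9, and check whether it is a (positive or negative) perfect cube.
Check small values of y:
  y = 0: RHS = -9 is not a perfect cube.
  y = 1: RHS = 1 = (1)³ ⇒ x = 1 works.
  y = -1: RHS = -19 is not a perfect cube.
  y = 2: RHS = 71 is not a perfect cube.
  y = -2: RHS = -89 is not a perfect cube.
  y = 3: RHS = 261 is not a perfect cube.
  y = -3: RHS = -279 is not a perfect cube.
Continuing the search up to |y| = 40 finds no further solutions beyond those listed.
Collected solutions: (1, 1).

Solutions (with |y| ≤ 40): (1, 1).


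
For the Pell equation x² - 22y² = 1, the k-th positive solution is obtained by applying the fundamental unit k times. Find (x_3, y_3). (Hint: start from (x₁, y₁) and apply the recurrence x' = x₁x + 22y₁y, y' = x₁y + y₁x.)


Step 1: Find the fundamental solution (x₁, y₁) of x² - 22y² = 1.
  Expand √22 as a continued fraction. a₀ = ⌊√22⌋ = 4; iterate m_{k+1} = d_k·a_k − m_k, d_{k+1} = (22 − m_{k+1}²)/d_k, a_{k+1} = ⌊(a₀ + m_{k+1})/d_{k+1}⌋ (starting m₀ = 0, d₀ = 1), with convergents p_k = a_k·p_{k-1} + p_{k-2}, q_k = a_k·q_{k-1} + q_{k-2} (p₋₁ = 1, q₋₁ = 0):
  k = 0: a₀ = 4; p₀/q₀ = 4/1; p₀² − 22·q₀² = 16 − 22 = -6.
  k = 1: m = 4, d = 6, a = ⌊(4 + 4)/6⌋ = 1; p/q = (1·4 + 1)/(1·1 + 0) = 5/1; p² − 22·q² = 25 − 22 = 3.
  k = 2: m = 2, d = 3, a = ⌊(4 + 2)/3⌋ = 2; p/q = (2·5 + 4)/(2·1 + 1) = 14/3; p² − 22·q² = 196 − 198 = -2.
  k = 3: m = 4, d = 2, a = ⌊(4 + 4)/2⌋ = 4; p/q = (4·14 + 5)/(4·3 + 1) = 61/13; p² − 22·q² = 3721 − 3718 = 3.
  k = 4: m = 4, d = 3, a = ⌊(4 + 4)/3⌋ = 2; p/q = (2·61 + 14)/(2·13 + 3) = 136/29; p² − 22·q² = 18496 − 18502 = -6.
  k = 5: m = 2, d = 6, a = ⌊(4 + 2)/6⌋ = 1; p/q = (1·136 + 61)/(1·29 + 13) = 197/42; p² − 22·q² = 38809 − 38808 = 1.
  The first convergent with p² − 22·q² = 1 gives the fundamental solution (x₁, y₁) = (197, 42).
Step 2: Apply the recurrence (x_{n+1}, y_{n+1}) = (x₁x_n + 22y₁y_n, x₁y_n + y₁x_n) repeatedly.
  From (x_1, y_1) = (197, 42): x_2 = 197·197 + 22·42·42 = 77617; y_2 = 197·42 + 42·197 = 16548.
  From (x_2, y_2) = (77617, 16548): x_3 = 197·77617 + 22·42·16548 = 30580901; y_3 = 197·16548 + 42·77617 = 6519870.
Step 3: Verify x_3² - 22·y_3² = 935191505971801 - 935191505971800 = 1 (should be 1). ✓

(x_1, y_1) = (197, 42); (x_3, y_3) = (30580901, 6519870).


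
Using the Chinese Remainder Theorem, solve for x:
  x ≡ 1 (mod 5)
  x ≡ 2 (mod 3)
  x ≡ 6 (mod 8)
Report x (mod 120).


Moduli 5, 3, 8 are pairwise coprime; by CRT there is a unique solution modulo M = 5 · 3 · 8 = 120.
Solve pairwise, accumulating the modulus:
  Start with x ≡ 1 (mod 5).
  Combine with x ≡ 2 (mod 3): since gcd(5, 3) = 1, we get a unique residue mod 15.
    Write x = 1 + 5·t and substitute into x ≡ 2 (mod 3): 5·t ≡ 2 − 1 = 1 (mod 3).
    Reduce coefficients mod 3: 2·t ≡ 1 (mod 3).
    The inverse of 2 mod 3 is 2 (since 2·2 = 4 = 1·3 + 1), so t ≡ 2·1 = 2 ≡ 2 (mod 3).
    Then x = 1 + 5·2 = 11, valid modulo lcm(5, 3) = 15: x ≡ 11 (mod 15).
  Combine with x ≡ 6 (mod 8): since gcd(15, 8) = 1, we get a unique residue mod 120.
    Write x = 11 + 15·t and substitute into x ≡ 6 (mod 8): 15·t ≡ 6 − 11 = -5 (mod 8).
    Reduce coefficients mod 8: 7·t ≡ 3 (mod 8).
    The inverse of 7 mod 8 is 7 (since 7·7 = 49 = 6·8 + 1), so t ≡ 7·3 = 21 ≡ 5 (mod 8).
    Then x = 11 + 15·5 = 86, valid modulo lcm(15, 8) = 120: x ≡ 86 (mod 120).
Verify: 86 mod 5 = 1 ✓, 86 mod 3 = 2 ✓, 86 mod 8 = 6 ✓.

x ≡ 86 (mod 120).


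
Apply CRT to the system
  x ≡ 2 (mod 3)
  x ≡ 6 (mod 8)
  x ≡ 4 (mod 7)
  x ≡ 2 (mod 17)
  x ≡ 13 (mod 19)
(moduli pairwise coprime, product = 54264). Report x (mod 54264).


Product of moduli M = 3 · 8 · 7 · 17 · 19 = 54264.
Merge one congruence at a time:
  Start: x ≡ 2 (mod 3).
  Combine with x ≡ 6 (mod 8); new modulus lcm = 24.
    Write x = 2 + 3·t and substitute into x ≡ 6 (mod 8): 3·t ≡ 6 − 2 = 4 (mod 8).
    The inverse of 3 mod 8 is 3 (since 3·3 = 9 = 1·8 + 1), so t ≡ 3·4 = 12 ≡ 4 (mod 8).
    Then x = 2 + 3·4 = 14, valid modulo lcm(3, 8) = 24: x ≡ 14 (mod 24).
  Combine with x ≡ 4 (mod 7); new modulus lcm = 168.
    Write x = 14 + 24·t and substitute into x ≡ 4 (mod 7): 24·t ≡ 4 − 14 = -10 (mod 7).
    Reduce coefficients mod 7: 3·t ≡ 4 (mod 7).
    The inverse of 3 mod 7 is 5 (since 3·5 = 15 = 2·7 + 1), so t ≡ 5·4 = 20 ≡ 6 (mod 7).
    Then x = 14 + 24·6 = 158, valid modulo lcm(24, 7) = 168: x ≡ 158 (mod 168).
  Combine with x ≡ 2 (mod 17); new modulus lcm = 2856.
    Write x = 158 + 168·t and substitute into x ≡ 2 (mod 17): 168·t ≡ 2 − 158 = -156 (mod 17).
    Reduce coefficients mod 17: 15·t ≡ 14 (mod 17).
    The inverse of 15 mod 17 is 8 (since 15·8 = 120 = 7·17 + 1), so t ≡ 8·14 = 112 ≡ 10 (mod 17).
    Then x = 158 + 168·10 = 1838, valid modulo lcm(168, 17) = 2856: x ≡ 1838 (mod 2856).
  Combine with x ≡ 13 (mod 19); new modulus lcm = 54264.
    Write x = 1838 + 2856·t and substitute into x ≡ 13 (mod 19): 2856·t ≡ 13 − 1838 = -1825 (mod 19).
    Reduce coefficients mod 19: 6·t ≡ 18 (mod 19).
    The inverse of 6 mod 19 is 16 (since 6·16 = 96 = 5·19 + 1), so t ≡ 16·18 = 288 ≡ 3 (mod 19).
    Then x = 1838 + 2856·3 = 10406, valid modulo lcm(2856, 19) = 54264: x ≡ 10406 (mod 54264).
Verify against each original: 10406 mod 3 = 2, 10406 mod 8 = 6, 10406 mod 7 = 4, 10406 mod 17 = 2, 10406 mod 19 = 13.

x ≡ 10406 (mod 54264).


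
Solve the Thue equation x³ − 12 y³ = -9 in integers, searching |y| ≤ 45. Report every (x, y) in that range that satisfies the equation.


The equation is x³ - 12y³ = -9. For fixed y, x³ = 12·y³ − 9, so a solution requires the RHS to be a perfect cube.
Strategy: iterate y from -45 to 45, compute RHS = 12·y³ − 9, and check whether it is a (positive or negative) perfect cube.
Check small values of y:
  y = 0: RHS = -9 is not a perfect cube.
  y = 1: RHS = 3 is not a perfect cube.
  y = -1: RHS = -21 is not a perfect cube.
  y = 2: RHS = 87 is not a perfect cube.
  y = -2: RHS = -105 is not a perfect cube.
  y = 3: RHS = 315 is not a perfect cube.
  y = -3: RHS = -333 is not a perfect cube.
Continuing the search up to |y| = 45 finds no solutions either.
No (x, y) in the scanned range satisfies the equation.

No integer solutions with |y| ≤ 45.


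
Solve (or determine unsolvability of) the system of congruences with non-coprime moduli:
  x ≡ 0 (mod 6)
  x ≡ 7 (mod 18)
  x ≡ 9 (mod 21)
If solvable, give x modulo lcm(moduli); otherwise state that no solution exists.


Moduli 6, 18, 21 are not pairwise coprime, so CRT works modulo lcm(m_i) when all pairwise compatibility conditions hold.
Pairwise compatibility: gcd(m_i, m_j) must divide a_i - a_j for every pair.
Merge one congruence at a time:
  Start: x ≡ 0 (mod 6).
  Combine with x ≡ 7 (mod 18): gcd(6, 18) = 6, and 7 - 0 = 7 is NOT divisible by 6.
    ⇒ system is inconsistent (no integer solution).

No solution (the system is inconsistent).


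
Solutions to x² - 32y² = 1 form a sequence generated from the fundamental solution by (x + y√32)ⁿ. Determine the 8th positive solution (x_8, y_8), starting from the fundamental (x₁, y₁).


Step 1: Find the fundamental solution (x₁, y₁) of x² - 32y² = 1.
  Expand √32 as a continued fraction. a₀ = ⌊√32⌋ = 5; iterate m_{k+1} = d_k·a_k − m_k, d_{k+1} = (32 − m_{k+1}²)/d_k, a_{k+1} = ⌊(a₀ + m_{k+1})/d_{k+1}⌋ (starting m₀ = 0, d₀ = 1), with convergents p_k = a_k·p_{k-1} + p_{k-2}, q_k = a_k·q_{k-1} + q_{k-2} (p₋₁ = 1, q₋₁ = 0):
  k = 0: a₀ = 5; p₀/q₀ = 5/1; p₀² − 32·q₀² = 25 − 32 = -7.
  k = 1: m = 5, d = 7, a = ⌊(5 + 5)/7⌋ = 1; p/q = (1·5 + 1)/(1·1 + 0) = 6/1; p² − 32·q² = 36 − 32 = 4.
  k = 2: m = 2, d = 4, a = ⌊(5 + 2)/4⌋ = 1; p/q = (1·6 + 5)/(1·1 + 1) = 11/2; p² − 32·q² = 121 − 128 = -7.
  k = 3: m = 2, d = 7, a = ⌊(5 + 2)/7⌋ = 1; p/q = (1·11 + 6)/(1·2 + 1) = 17/3; p² − 32·q² = 289 − 288 = 1.
  The first convergent with p² − 32·q² = 1 gives the fundamental solution (x₁, y₁) = (17, 3).
Step 2: Apply the recurrence (x_{n+1}, y_{n+1}) = (x₁x_n + 32y₁y_n, x₁y_n + y₁x_n) repeatedly.
  From (x_1, y_1) = (17, 3): x_2 = 17·17 + 32·3·3 = 577; y_2 = 17·3 + 3·17 = 102.
  From (x_2, y_2) = (577, 102): x_3 = 17·577 + 32·3·102 = 19601; y_3 = 17·102 + 3·577 = 3465.
  From (x_3, y_3) = (19601, 3465): x_4 = 17·19601 + 32·3·3465 = 665857; y_4 = 17·3465 + 3·19601 = 117708.
  From (x_4, y_4) = (665857, 117708): x_5 = 17·665857 + 32·3·117708 = 22619537; y_5 = 17·117708 + 3·665857 = 3998607.
  From (x_5, y_5) = (22619537, 3998607): x_6 = 17·22619537 + 32·3·3998607 = 768398401; y_6 = 17·3998607 + 3·22619537 = 135834930.
  From (x_6, y_6) = (768398401, 135834930): x_7 = 17·768398401 + 32·3·135834930 = 26102926097; y_7 = 17·135834930 + 3·768398401 = 4614389013.
  From (x_7, y_7) = (26102926097, 4614389013): x_8 = 17·26102926097 + 32·3·4614389013 = 886731088897; y_8 = 17·4614389013 + 3·26102926097 = 156753391512.
Step 3: Verify x_8² - 32·y_8² = 786292024016459316676609 - 786292024016459316676608 = 1 (should be 1). ✓

(x_1, y_1) = (17, 3); (x_8, y_8) = (886731088897, 156753391512).


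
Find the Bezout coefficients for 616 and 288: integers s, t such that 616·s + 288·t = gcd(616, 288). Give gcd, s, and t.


Euclidean algorithm on (616, 288) — divide until remainder is 0:
  616 = 2 · 288 + 40
  288 = 7 · 40 + 8
  40 = 5 · 8 + 0
gcd(616, 288) = 8.
Track Bezout coefficients alongside the remainders: start with r₀ = 616 = a·1 + b·0 (s = 1, t = 0) and r₁ = 288 = a·0 + b·1 (s = 0, t = 1); each new remainder r_{k+1} = r_{k-1} − q_k·r_k inherits s_{k+1} = s_{k-1} − q_k·s_k, t_{k+1} = t_{k-1} − q_k·t_k, so r_k = a·s_k + b·t_k at every step:
  q = 2: r = 40, s = 1 − 2·0 = 1, t = 0 − 2·1 = -2  (check: 616·1 + 288·(-2) = 40)
  q = 7: r = 8, s = 0 − 7·1 = -7, t = 1 − 7·(-2) = 15  (check: 616·(-7) + 288·15 = 8)
The row with r = 8 (the gcd) gives the Bezout coefficients s = -7, t = 15.
Result: 616 · (-7) + 288 · (15) = 8.

gcd(616, 288) = 8; s = -7, t = 15 (check: 616·(-7) + 288·15 = 8).


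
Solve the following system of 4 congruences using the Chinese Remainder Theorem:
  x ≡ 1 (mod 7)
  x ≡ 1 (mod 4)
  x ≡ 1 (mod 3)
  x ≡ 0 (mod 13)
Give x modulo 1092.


Product of moduli M = 7 · 4 · 3 · 13 = 1092.
Merge one congruence at a time:
  Start: x ≡ 1 (mod 7).
  Combine with x ≡ 1 (mod 4); new modulus lcm = 28.
    Write x = 1 + 7·t and substitute into x ≡ 1 (mod 4): 7·t ≡ 1 − 1 = 0 (mod 4).
    Reduce coefficients mod 4: 3·t ≡ 0 (mod 4).
    The inverse of 3 mod 4 is 3 (since 3·3 = 9 = 2·4 + 1), so t ≡ 3·0 = 0 ≡ 0 (mod 4).
    Then x = 1 + 7·0 = 1, valid modulo lcm(7, 4) = 28: x ≡ 1 (mod 28).
  Combine with x ≡ 1 (mod 3); new modulus lcm = 84.
    Write x = 1 + 28·t and substitute into x ≡ 1 (mod 3): 28·t ≡ 1 − 1 = 0 (mod 3).
    Reduce coefficients mod 3: 1·t ≡ 0 (mod 3).
    So t ≡ 0 (mod 3).
    Then x = 1 + 28·0 = 1, valid modulo lcm(28, 3) = 84: x ≡ 1 (mod 84).
  Combine with x ≡ 0 (mod 13); new modulus lcm = 1092.
    Write x = 1 + 84·t and substitute into x ≡ 0 (mod 13): 84·t ≡ 0 − 1 = -1 (mod 13).
    Reduce coefficients mod 13: 6·t ≡ 12 (mod 13).
    The inverse of 6 mod 13 is 11 (since 6·11 = 66 = 5·13 + 1), so t ≡ 11·12 = 132 ≡ 2 (mod 13).
    Then x = 1 + 84·2 = 169, valid modulo lcm(84, 13) = 1092: x ≡ 169 (mod 1092).
Verify against each original: 169 mod 7 = 1, 169 mod 4 = 1, 169 mod 3 = 1, 169 mod 13 = 0.

x ≡ 169 (mod 1092).


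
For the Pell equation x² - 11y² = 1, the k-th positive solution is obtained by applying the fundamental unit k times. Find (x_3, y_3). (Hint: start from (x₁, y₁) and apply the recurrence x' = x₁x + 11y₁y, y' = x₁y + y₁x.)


Step 1: Find the fundamental solution (x₁, y₁) of x² - 11y² = 1.
  Expand √11 as a continued fraction. a₀ = ⌊√11⌋ = 3; iterate m_{k+1} = d_k·a_k − m_k, d_{k+1} = (11 − m_{k+1}²)/d_k, a_{k+1} = ⌊(a₀ + m_{k+1})/d_{k+1}⌋ (starting m₀ = 0, d₀ = 1), with convergents p_k = a_k·p_{k-1} + p_{k-2}, q_k = a_k·q_{k-1} + q_{k-2} (p₋₁ = 1, q₋₁ = 0):
  k = 0: a₀ = 3; p₀/q₀ = 3/1; p₀² − 11·q₀² = 9 − 11 = -2.
  k = 1: m = 3, d = 2, a = ⌊(3 + 3)/2⌋ = 3; p/q = (3·3 + 1)/(3·1 + 0) = 10/3; p² − 11·q² = 100 − 99 = 1.
  The first convergent with p² − 11·q² = 1 gives the fundamental solution (x₁, y₁) = (10, 3).
Step 2: Apply the recurrence (x_{n+1}, y_{n+1}) = (x₁x_n + 11y₁y_n, x₁y_n + y₁x_n) repeatedly.
  From (x_1, y_1) = (10, 3): x_2 = 10·10 + 11·3·3 = 199; y_2 = 10·3 + 3·10 = 60.
  From (x_2, y_2) = (199, 60): x_3 = 10·199 + 11·3·60 = 3970; y_3 = 10·60 + 3·199 = 1197.
Step 3: Verify x_3² - 11·y_3² = 15760900 - 15760899 = 1 (should be 1). ✓

(x_1, y_1) = (10, 3); (x_3, y_3) = (3970, 1197).


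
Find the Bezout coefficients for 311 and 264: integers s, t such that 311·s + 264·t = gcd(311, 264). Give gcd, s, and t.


Euclidean algorithm on (311, 264) — divide until remainder is 0:
  311 = 1 · 264 + 47
  264 = 5 · 47 + 29
  47 = 1 · 29 + 18
  29 = 1 · 18 + 11
  18 = 1 · 11 + 7
  11 = 1 · 7 + 4
  7 = 1 · 4 + 3
  4 = 1 · 3 + 1
  3 = 3 · 1 + 0
gcd(311, 264) = 1.
Track Bezout coefficients alongside the remainders: start with r₀ = 311 = a·1 + b·0 (s = 1, t = 0) and r₁ = 264 = a·0 + b·1 (s = 0, t = 1); each new remainder r_{k+1} = r_{k-1} − q_k·r_k inherits s_{k+1} = s_{k-1} − q_k·s_k, t_{k+1} = t_{k-1} − q_k·t_k, so r_k = a·s_k + b·t_k at every step:
  q = 1: r = 47, s = 1 − 1·0 = 1, t = 0 − 1·1 = -1  (check: 311·1 + 264·(-1) = 47)
  q = 5: r = 29, s = 0 − 5·1 = -5, t = 1 − 5·(-1) = 6  (check: 311·(-5) + 264·6 = 29)
  q = 1: r = 18, s = 1 − 1·(-5) = 6, t = -1 − 1·6 = -7  (check: 311·6 + 264·(-7) = 18)
  q = 1: r = 11, s = -5 − 1·6 = -11, t = 6 − 1·(-7) = 13  (check: 311·(-11) + 264·13 = 11)
  q = 1: r = 7, s = 6 − 1·(-11) = 17, t = -7 − 1·13 = -20  (check: 311·17 + 264·(-20) = 7)
  q = 1: r = 4, s = -11 − 1·17 = -28, t = 13 − 1·(-20) = 33  (check: 311·(-28) + 264·33 = 4)
  q = 1: r = 3, s = 17 − 1·(-28) = 45, t = -20 − 1·33 = -53  (check: 311·45 + 264·(-53) = 3)
  q = 1: r = 1, s = -28 − 1·45 = -73, t = 33 − 1·(-53) = 86  (check: 311·(-73) + 264·86 = 1)
The row with r = 1 (the gcd) gives the Bezout coefficients s = -73, t = 86.
Result: 311 · (-73) + 264 · (86) = 1.

gcd(311, 264) = 1; s = -73, t = 86 (check: 311·(-73) + 264·86 = 1).


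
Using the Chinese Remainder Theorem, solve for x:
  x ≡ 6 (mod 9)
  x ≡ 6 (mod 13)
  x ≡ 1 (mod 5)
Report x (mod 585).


Moduli 9, 13, 5 are pairwise coprime; by CRT there is a unique solution modulo M = 9 · 13 · 5 = 585.
Solve pairwise, accumulating the modulus:
  Start with x ≡ 6 (mod 9).
  Combine with x ≡ 6 (mod 13): since gcd(9, 13) = 1, we get a unique residue mod 117.
    Write x = 6 + 9·t and substitute into x ≡ 6 (mod 13): 9·t ≡ 6 − 6 = 0 (mod 13).
    The inverse of 9 mod 13 is 3 (since 9·3 = 27 = 2·13 + 1), so t ≡ 3·0 = 0 ≡ 0 (mod 13).
    Then x = 6 + 9·0 = 6, valid modulo lcm(9, 13) = 117: x ≡ 6 (mod 117).
  Combine with x ≡ 1 (mod 5): since gcd(117, 5) = 1, we get a unique residue mod 585.
    Write x = 6 + 117·t and substitute into x ≡ 1 (mod 5): 117·t ≡ 1 − 6 = -5 (mod 5).
    Reduce coefficients mod 5: 2·t ≡ 0 (mod 5).
    The inverse of 2 mod 5 is 3 (since 2·3 = 6 = 1·5 + 1), so t ≡ 3·0 = 0 ≡ 0 (mod 5).
    Then x = 6 + 117·0 = 6, valid modulo lcm(117, 5) = 585: x ≡ 6 (mod 585).
Verify: 6 mod 9 = 6 ✓, 6 mod 13 = 6 ✓, 6 mod 5 = 1 ✓.

x ≡ 6 (mod 585).


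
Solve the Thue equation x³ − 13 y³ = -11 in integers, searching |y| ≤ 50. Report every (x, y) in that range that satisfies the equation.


The equation is x³ - 13y³ = -11. For fixed y, x³ = 13·y³ − 11, so a solution requires the RHS to be a perfect cube.
Strategy: iterate y from -50 to 50, compute RHS = 13·y³ − 11, and check whether it is a (positive or negative) perfect cube.
Check small values of y:
  y = 0: RHS = -11 is not a perfect cube.
  y = 1: RHS = 2 is not a perfect cube.
  y = -1: RHS = -24 is not a perfect cube.
  y = 2: RHS = 93 is not a perfect cube.
  y = -2: RHS = -115 is not a perfect cube.
  y = 3: RHS = 340 is not a perfect cube.
  y = -3: RHS = -362 is not a perfect cube.
Continuing the search up to |y| = 50 finds no solutions either.
No (x, y) in the scanned range satisfies the equation.

No integer solutions with |y| ≤ 50.


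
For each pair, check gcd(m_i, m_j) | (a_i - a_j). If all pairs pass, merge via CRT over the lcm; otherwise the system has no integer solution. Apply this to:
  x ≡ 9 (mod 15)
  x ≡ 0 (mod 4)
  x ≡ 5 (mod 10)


Moduli 15, 4, 10 are not pairwise coprime, so CRT works modulo lcm(m_i) when all pairwise compatibility conditions hold.
Pairwise compatibility: gcd(m_i, m_j) must divide a_i - a_j for every pair.
Merge one congruence at a time:
  Start: x ≡ 9 (mod 15).
  Combine with x ≡ 0 (mod 4): gcd(15, 4) = 1; 0 - 9 = -9, which IS divisible by 1, so compatible.
    Write x = 9 + 15·t and substitute into x ≡ 0 (mod 4): 15·t ≡ 0 − 9 = -9 (mod 4).
    Reduce coefficients mod 4: 3·t ≡ 3 (mod 4).
    The inverse of 3 mod 4 is 3 (since 3·3 = 9 = 2·4 + 1), so t ≡ 3·3 = 9 ≡ 1 (mod 4).
    Then x = 9 + 15·1 = 24, valid modulo lcm(15, 4) = 60: x ≡ 24 (mod 60).
  Combine with x ≡ 5 (mod 10): gcd(60, 10) = 10, and 5 - 24 = -19 is NOT divisible by 10.
    ⇒ system is inconsistent (no integer solution).

No solution (the system is inconsistent).


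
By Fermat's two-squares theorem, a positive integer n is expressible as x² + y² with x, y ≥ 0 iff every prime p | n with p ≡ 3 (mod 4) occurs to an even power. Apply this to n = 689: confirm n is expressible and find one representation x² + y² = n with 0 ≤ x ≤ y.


Step 1: Factor n = 689 = 13 · 53.
Step 2: Check the mod-4 condition on each prime factor: 13 ≡ 1 (mod 4), exponent 1; 53 ≡ 1 (mod 4), exponent 1.
All primes ≡ 3 (mod 4) appear to even exponent (or don't appear), so by the two-squares theorem n IS expressible as a sum of two squares.
Step 3: Build a representation. Here n = 13 · 53 is a product of primes ≡ 1 (mod 4). Each prime p ≡ 1 (mod 4) is itself a sum of two squares; find a² by testing p − a² for a perfect square:
  13: 13 − 1² = 12, 13 − 2² = 9 = 3² ⇒ 13 = 2² + 3².
  53: 53 − 1² = 52, 53 − 2² = 49 = 7² ⇒ 53 = 2² + 7².
  Combine using the Brahmagupta–Fibonacci identity (a² + b²)(c² + d²) = (ac − bd)² + (ad + bc)² = (ac + bd)² + (ad − bc)²:
  13 · 53 = 689: from (2² + 3²)(2² + 7²), take (2·2 − 3·7, 2·7 + 3·2) = (4 − 21, 14 + 6) = (-17, 20); dropping signs (only squares matter) gives (17, 20); check 17² + 20² = 289 + 400 = 689 ✓.
Step 4: Order so x ≤ y and verify: 17² + 20² = 289 + 400 = 689 = n. ✓

n = 689 = 17² + 20² (one valid representation with x ≤ y).


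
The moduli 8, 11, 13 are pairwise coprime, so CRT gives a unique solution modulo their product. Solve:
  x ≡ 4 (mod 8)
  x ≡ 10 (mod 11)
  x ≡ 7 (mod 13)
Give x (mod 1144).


Moduli 8, 11, 13 are pairwise coprime; by CRT there is a unique solution modulo M = 8 · 11 · 13 = 1144.
Solve pairwise, accumulating the modulus:
  Start with x ≡ 4 (mod 8).
  Combine with x ≡ 10 (mod 11): since gcd(8, 11) = 1, we get a unique residue mod 88.
    Write x = 4 + 8·t and substitute into x ≡ 10 (mod 11): 8·t ≡ 10 − 4 = 6 (mod 11).
    The inverse of 8 mod 11 is 7 (since 8·7 = 56 = 5·11 + 1), so t ≡ 7·6 = 42 ≡ 9 (mod 11).
    Then x = 4 + 8·9 = 76, valid modulo lcm(8, 11) = 88: x ≡ 76 (mod 88).
  Combine with x ≡ 7 (mod 13): since gcd(88, 13) = 1, we get a unique residue mod 1144.
    Write x = 76 + 88·t and substitute into x ≡ 7 (mod 13): 88·t ≡ 7 − 76 = -69 (mod 13).
    Reduce coefficients mod 13: 10·t ≡ 9 (mod 13).
    The inverse of 10 mod 13 is 4 (since 10·4 = 40 = 3·13 + 1), so t ≡ 4·9 = 36 ≡ 10 (mod 13).
    Then x = 76 + 88·10 = 956, valid modulo lcm(88, 13) = 1144: x ≡ 956 (mod 1144).
Verify: 956 mod 8 = 4 ✓, 956 mod 11 = 10 ✓, 956 mod 13 = 7 ✓.

x ≡ 956 (mod 1144).


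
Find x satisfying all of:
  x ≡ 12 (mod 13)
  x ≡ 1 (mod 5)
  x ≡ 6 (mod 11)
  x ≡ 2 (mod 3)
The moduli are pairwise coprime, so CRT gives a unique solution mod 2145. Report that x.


Product of moduli M = 13 · 5 · 11 · 3 = 2145.
Merge one congruence at a time:
  Start: x ≡ 12 (mod 13).
  Combine with x ≡ 1 (mod 5); new modulus lcm = 65.
    Write x = 12 + 13·t and substitute into x ≡ 1 (mod 5): 13·t ≡ 1 − 12 = -11 (mod 5).
    Reduce coefficients mod 5: 3·t ≡ 4 (mod 5).
    The inverse of 3 mod 5 is 2 (since 3·2 = 6 = 1·5 + 1), so t ≡ 2·4 = 8 ≡ 3 (mod 5).
    Then x = 12 + 13·3 = 51, valid modulo lcm(13, 5) = 65: x ≡ 51 (mod 65).
  Combine with x ≡ 6 (mod 11); new modulus lcm = 715.
    Write x = 51 + 65·t and substitute into x ≡ 6 (mod 11): 65·t ≡ 6 − 51 = -45 (mod 11).
    Reduce coefficients mod 11: 10·t ≡ 10 (mod 11).
    The inverse of 10 mod 11 is 10 (since 10·10 = 100 = 9·11 + 1), so t ≡ 10·10 = 100 ≡ 1 (mod 11).
    Then x = 51 + 65·1 = 116, valid modulo lcm(65, 11) = 715: x ≡ 116 (mod 715).
  Combine with x ≡ 2 (mod 3); new modulus lcm = 2145.
    Write x = 116 + 715·t and substitute into x ≡ 2 (mod 3): 715·t ≡ 2 − 116 = -114 (mod 3).
    Reduce coefficients mod 3: 1·t ≡ 0 (mod 3).
    So t ≡ 0 (mod 3).
    Then x = 116 + 715·0 = 116, valid modulo lcm(715, 3) = 2145: x ≡ 116 (mod 2145).
Verify against each original: 116 mod 13 = 12, 116 mod 5 = 1, 116 mod 11 = 6, 116 mod 3 = 2.

x ≡ 116 (mod 2145).


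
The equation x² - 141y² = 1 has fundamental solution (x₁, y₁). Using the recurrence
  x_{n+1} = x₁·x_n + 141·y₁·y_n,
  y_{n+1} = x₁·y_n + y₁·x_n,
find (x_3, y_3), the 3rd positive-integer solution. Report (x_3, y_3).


Step 1: Find the fundamental solution (x₁, y₁) of x² - 141y² = 1.
  Expand √141 as a continued fraction. a₀ = ⌊√141⌋ = 11; iterate m_{k+1} = d_k·a_k − m_k, d_{k+1} = (141 − m_{k+1}²)/d_k, a_{k+1} = ⌊(a₀ + m_{k+1})/d_{k+1}⌋ (starting m₀ = 0, d₀ = 1), with convergents p_k = a_k·p_{k-1} + p_{k-2}, q_k = a_k·q_{k-1} + q_{k-2} (p₋₁ = 1, q₋₁ = 0):
  k = 0: a₀ = 11; p₀/q₀ = 11/1; p₀² − 141·q₀² = 121 − 141 = -20.
  k = 1: m = 11, d = 20, a = ⌊(11 + 11)/20⌋ = 1; p/q = (1·11 + 1)/(1·1 + 0) = 12/1; p² − 141·q² = 144 − 141 = 3.
  k = 2: m = 9, d = 3, a = ⌊(11 + 9)/3⌋ = 6; p/q = (6·12 + 11)/(6·1 + 1) = 83/7; p² − 141·q² = 6889 − 6909 = -20.
  k = 3: m = 9, d = 20, a = ⌊(11 + 9)/20⌋ = 1; p/q = (1·83 + 12)/(1·7 + 1) = 95/8; p² − 141·q² = 9025 − 9024 = 1.
  The first convergent with p² − 141·q² = 1 gives the fundamental solution (x₁, y₁) = (95, 8).
Step 2: Apply the recurrence (x_{n+1}, y_{n+1}) = (x₁x_n + 141y₁y_n, x₁y_n + y₁x_n) repeatedly.
  From (x_1, y_1) = (95, 8): x_2 = 95·95 + 141·8·8 = 18049; y_2 = 95·8 + 8·95 = 1520.
  From (x_2, y_2) = (18049, 1520): x_3 = 95·18049 + 141·8·1520 = 3429215; y_3 = 95·1520 + 8·18049 = 288792.
Step 3: Verify x_3² - 141·y_3² = 11759515516225 - 11759515516224 = 1 (should be 1). ✓

(x_1, y_1) = (95, 8); (x_3, y_3) = (3429215, 288792).


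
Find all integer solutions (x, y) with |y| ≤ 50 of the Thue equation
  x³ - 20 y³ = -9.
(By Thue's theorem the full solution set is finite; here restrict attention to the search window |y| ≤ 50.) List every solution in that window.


The equation is x³ - 20y³ = -9. For fixed y, x³ = 20·y³ − 9, so a solution requires the RHS to be a perfect cube.
Strategy: iterate y from -50 to 50, compute RHS = 20·y³ − 9, and check whether it is a (positive or negative) perfect cube.
Check small values of y:
  y = 0: RHS = -9 is not a perfect cube.
  y = 1: RHS = 11 is not a perfect cube.
  y = -1: RHS = -29 is not a perfect cube.
  y = 2: RHS = 151 is not a perfect cube.
  y = -2: RHS = -169 is not a perfect cube.
  y = 3: RHS = 531 is not a perfect cube.
  y = -3: RHS = -549 is not a perfect cube.
Continuing the search up to |y| = 50 finds no solutions either.
No (x, y) in the scanned range satisfies the equation.

No integer solutions with |y| ≤ 50.
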